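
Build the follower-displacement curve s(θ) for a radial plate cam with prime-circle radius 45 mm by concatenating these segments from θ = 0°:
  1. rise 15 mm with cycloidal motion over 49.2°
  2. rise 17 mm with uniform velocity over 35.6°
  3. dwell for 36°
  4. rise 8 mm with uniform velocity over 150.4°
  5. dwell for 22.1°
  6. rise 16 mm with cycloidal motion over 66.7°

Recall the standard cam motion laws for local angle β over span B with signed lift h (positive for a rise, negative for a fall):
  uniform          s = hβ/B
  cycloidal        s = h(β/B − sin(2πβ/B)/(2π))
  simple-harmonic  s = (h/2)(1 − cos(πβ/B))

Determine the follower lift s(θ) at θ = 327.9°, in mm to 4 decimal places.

seg 1 [0°–49.2°] cycloidal, h=15: full span → s += 15 → s = 15.0000
seg 2 [49.2°–84.8°] uniform, h=17: full span → s += 17 → s = 32.0000
seg 3 [84.8°–120.8°] dwell: s stays 32.0000
seg 4 [120.8°–271.2°] uniform, h=8: full span → s += 8 → s = 40.0000
seg 5 [271.2°–293.3°] dwell: s stays 40.0000
seg 6 [293.3°–360°] cycloidal, h=16: θ=327.9° here. β=34.6, B=66.7. 16·(0.5187 − sin(2π·0.5187)/(2π)) = 8.5990 → s = 48.5990

48.5990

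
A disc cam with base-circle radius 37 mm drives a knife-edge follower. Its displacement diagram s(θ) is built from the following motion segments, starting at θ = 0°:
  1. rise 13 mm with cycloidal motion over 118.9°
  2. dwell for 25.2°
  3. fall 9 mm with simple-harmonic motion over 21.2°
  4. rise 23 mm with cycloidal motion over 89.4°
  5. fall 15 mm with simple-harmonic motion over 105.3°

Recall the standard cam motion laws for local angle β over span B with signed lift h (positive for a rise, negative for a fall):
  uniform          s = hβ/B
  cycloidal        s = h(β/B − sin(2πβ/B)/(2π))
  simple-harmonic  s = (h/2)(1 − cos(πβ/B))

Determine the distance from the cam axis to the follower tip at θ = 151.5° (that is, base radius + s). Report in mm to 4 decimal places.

seg 1 [0°–118.9°] cycloidal, h=13: full span → s += 13 → s = 13.0000
seg 2 [118.9°–144.1°] dwell: s stays 13.0000
seg 3 [144.1°–165.3°] simple-harmonic, h=-9: θ=151.5° here. β=7.4, B=21.2. -9/2·(1 − cos(π·0.3491)) = -2.4452 → s = 10.5548
radial distance = base radius + s = 37 + 10.5548 = 47.5548

47.5548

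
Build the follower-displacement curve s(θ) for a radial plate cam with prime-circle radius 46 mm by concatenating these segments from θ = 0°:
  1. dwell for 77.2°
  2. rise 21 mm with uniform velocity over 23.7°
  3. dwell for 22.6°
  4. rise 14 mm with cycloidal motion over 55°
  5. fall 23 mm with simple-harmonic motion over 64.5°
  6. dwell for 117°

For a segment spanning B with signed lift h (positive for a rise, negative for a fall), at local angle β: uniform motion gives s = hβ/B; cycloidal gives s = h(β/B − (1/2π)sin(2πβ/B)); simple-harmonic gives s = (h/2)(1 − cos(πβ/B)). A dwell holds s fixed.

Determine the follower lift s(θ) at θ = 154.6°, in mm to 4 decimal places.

seg 1 [0°–77.2°] dwell: s stays 0.0000
seg 2 [77.2°–100.9°] uniform, h=21: full span → s += 21 → s = 21.0000
seg 3 [100.9°–123.5°] dwell: s stays 21.0000
seg 4 [123.5°–178.5°] cycloidal, h=14: θ=154.6° here. β=31.1, B=55. 14·(0.5655 − sin(2π·0.5655)/(2π)) = 8.8071 → s = 29.8071

29.8071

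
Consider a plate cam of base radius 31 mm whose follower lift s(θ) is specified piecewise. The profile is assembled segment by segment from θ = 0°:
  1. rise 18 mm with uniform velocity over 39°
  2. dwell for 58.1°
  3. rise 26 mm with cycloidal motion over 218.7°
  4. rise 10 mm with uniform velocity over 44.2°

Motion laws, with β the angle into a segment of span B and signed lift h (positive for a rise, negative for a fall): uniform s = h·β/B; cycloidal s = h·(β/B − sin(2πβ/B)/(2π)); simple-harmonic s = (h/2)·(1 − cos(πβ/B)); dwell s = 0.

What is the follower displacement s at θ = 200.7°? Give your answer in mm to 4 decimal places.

seg 1 [0°–39°] uniform, h=18: full span → s += 18 → s = 18.0000
seg 2 [39°–97.1°] dwell: s stays 18.0000
seg 3 [97.1°–315.8°] cycloidal, h=26: θ=200.7° here. β=103.6, B=218.7. 26·(0.4737 − sin(2π·0.4737)/(2π)) = 11.6359 → s = 29.6359

29.6359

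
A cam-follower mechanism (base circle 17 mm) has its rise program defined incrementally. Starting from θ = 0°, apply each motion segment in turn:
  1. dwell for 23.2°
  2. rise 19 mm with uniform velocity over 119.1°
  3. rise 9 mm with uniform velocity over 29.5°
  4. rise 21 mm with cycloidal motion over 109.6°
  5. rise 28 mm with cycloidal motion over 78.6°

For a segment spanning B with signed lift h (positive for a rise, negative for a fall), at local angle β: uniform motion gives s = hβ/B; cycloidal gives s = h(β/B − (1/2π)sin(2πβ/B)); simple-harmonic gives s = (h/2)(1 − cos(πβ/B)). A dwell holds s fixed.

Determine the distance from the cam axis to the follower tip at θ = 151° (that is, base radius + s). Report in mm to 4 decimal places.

seg 1 [0°–23.2°] dwell: s stays 0.0000
seg 2 [23.2°–142.3°] uniform, h=19: full span → s += 19 → s = 19.0000
seg 3 [142.3°–171.8°] uniform, h=9: θ=151° here. β=8.7, B=29.5. 9·8.7/29.5 = 2.6542 → s = 21.6542
radial distance = base radius + s = 17 + 21.6542 = 38.6542

38.6542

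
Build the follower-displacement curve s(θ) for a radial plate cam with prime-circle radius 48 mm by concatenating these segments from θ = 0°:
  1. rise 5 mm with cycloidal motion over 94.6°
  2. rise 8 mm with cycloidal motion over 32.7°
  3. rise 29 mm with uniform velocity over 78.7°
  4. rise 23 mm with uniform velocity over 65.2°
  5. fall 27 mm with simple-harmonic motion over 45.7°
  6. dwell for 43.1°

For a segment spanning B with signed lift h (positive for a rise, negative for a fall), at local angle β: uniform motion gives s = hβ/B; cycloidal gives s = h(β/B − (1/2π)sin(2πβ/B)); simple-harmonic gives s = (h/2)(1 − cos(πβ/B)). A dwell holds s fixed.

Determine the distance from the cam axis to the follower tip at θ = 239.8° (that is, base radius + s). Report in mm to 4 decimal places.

seg 1 [0°–94.6°] cycloidal, h=5: full span → s += 5 → s = 5.0000
seg 2 [94.6°–127.3°] cycloidal, h=8: full span → s += 8 → s = 13.0000
seg 3 [127.3°–206°] uniform, h=29: full span → s += 29 → s = 42.0000
seg 4 [206°–271.2°] uniform, h=23: θ=239.8° here. β=33.8, B=65.2. 23·33.8/65.2 = 11.9233 → s = 53.9233
radial distance = base radius + s = 48 + 53.9233 = 101.9233

101.9233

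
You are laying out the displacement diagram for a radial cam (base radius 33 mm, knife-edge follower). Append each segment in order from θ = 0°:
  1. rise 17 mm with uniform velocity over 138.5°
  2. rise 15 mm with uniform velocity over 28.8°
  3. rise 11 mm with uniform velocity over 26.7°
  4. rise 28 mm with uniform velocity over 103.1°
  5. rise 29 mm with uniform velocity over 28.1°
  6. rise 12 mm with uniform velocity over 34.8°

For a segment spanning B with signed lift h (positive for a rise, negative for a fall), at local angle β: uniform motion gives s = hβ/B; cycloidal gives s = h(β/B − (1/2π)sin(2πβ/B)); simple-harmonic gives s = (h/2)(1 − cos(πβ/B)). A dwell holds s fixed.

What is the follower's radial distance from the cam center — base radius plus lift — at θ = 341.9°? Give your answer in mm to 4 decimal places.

seg 1 [0°–138.5°] uniform, h=17: full span → s += 17 → s = 17.0000
seg 2 [138.5°–167.3°] uniform, h=15: full span → s += 15 → s = 32.0000
seg 3 [167.3°–194°] uniform, h=11: full span → s += 11 → s = 43.0000
seg 4 [194°–297.1°] uniform, h=28: full span → s += 28 → s = 71.0000
seg 5 [297.1°–325.2°] uniform, h=29: full span → s += 29 → s = 100.0000
seg 6 [325.2°–360°] uniform, h=12: θ=341.9° here. β=16.7, B=34.8. 12·16.7/34.8 = 5.7586 → s = 105.7586
radial distance = base radius + s = 33 + 105.7586 = 138.7586

138.7586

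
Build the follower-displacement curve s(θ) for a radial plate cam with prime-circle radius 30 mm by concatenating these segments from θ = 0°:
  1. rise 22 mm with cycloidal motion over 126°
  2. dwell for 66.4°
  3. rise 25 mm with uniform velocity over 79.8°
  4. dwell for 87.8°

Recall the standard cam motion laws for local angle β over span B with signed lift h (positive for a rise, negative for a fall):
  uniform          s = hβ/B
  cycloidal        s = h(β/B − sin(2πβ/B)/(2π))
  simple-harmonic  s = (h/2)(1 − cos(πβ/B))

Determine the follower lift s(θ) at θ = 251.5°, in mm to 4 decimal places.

seg 1 [0°–126°] cycloidal, h=22: full span → s += 22 → s = 22.0000
seg 2 [126°–192.4°] dwell: s stays 22.0000
seg 3 [192.4°–272.2°] uniform, h=25: θ=251.5° here. β=59.1, B=79.8. 25·59.1/79.8 = 18.5150 → s = 40.5150

40.5150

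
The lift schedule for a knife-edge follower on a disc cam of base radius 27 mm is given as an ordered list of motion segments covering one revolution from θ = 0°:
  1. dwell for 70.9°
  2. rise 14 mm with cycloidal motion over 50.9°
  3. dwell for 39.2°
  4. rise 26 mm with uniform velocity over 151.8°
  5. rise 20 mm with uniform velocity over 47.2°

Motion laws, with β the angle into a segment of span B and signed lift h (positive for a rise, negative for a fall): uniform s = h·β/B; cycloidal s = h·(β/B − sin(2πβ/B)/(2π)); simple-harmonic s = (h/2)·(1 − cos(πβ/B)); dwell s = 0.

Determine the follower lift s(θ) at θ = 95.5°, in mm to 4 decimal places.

seg 1 [0°–70.9°] dwell: s stays 0.0000
seg 2 [70.9°–121.8°] cycloidal, h=14: θ=95.5° here. β=24.6, B=50.9. 14·(0.4833 − sin(2π·0.4833)/(2π)) = 6.5328 → s = 6.5328

6.5328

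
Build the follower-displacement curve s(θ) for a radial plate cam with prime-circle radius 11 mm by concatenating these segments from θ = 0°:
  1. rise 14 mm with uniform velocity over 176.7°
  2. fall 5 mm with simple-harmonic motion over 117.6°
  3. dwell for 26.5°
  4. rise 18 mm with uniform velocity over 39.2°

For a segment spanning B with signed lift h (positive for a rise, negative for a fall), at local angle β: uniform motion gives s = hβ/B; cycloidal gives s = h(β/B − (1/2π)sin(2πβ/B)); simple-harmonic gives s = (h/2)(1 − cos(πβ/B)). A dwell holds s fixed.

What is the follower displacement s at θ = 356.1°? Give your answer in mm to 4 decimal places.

seg 1 [0°–176.7°] uniform, h=14: full span → s += 14 → s = 14.0000
seg 2 [176.7°–294.3°] simple-harmonic, h=-5: full span → s += -5 → s = 9.0000
seg 3 [294.3°–320.8°] dwell: s stays 9.0000
seg 4 [320.8°–360°] uniform, h=18: θ=356.1° here. β=35.3, B=39.2. 18·35.3/39.2 = 16.2092 → s = 25.2092

25.2092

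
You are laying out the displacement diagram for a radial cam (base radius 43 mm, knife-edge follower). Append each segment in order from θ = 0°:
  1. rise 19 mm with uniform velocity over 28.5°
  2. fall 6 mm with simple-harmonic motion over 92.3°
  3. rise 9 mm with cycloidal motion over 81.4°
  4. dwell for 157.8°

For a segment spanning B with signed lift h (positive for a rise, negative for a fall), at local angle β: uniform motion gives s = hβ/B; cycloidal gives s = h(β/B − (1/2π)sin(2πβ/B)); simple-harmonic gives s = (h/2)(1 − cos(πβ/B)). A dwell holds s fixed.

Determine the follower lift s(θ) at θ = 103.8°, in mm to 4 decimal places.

seg 1 [0°–28.5°] uniform, h=19: full span → s += 19 → s = 19.0000
seg 2 [28.5°–120.8°] simple-harmonic, h=-6: θ=103.8° here. β=75.3, B=92.3. -6/2·(1 − cos(π·0.8158)) = -5.5116 → s = 13.4884

13.4884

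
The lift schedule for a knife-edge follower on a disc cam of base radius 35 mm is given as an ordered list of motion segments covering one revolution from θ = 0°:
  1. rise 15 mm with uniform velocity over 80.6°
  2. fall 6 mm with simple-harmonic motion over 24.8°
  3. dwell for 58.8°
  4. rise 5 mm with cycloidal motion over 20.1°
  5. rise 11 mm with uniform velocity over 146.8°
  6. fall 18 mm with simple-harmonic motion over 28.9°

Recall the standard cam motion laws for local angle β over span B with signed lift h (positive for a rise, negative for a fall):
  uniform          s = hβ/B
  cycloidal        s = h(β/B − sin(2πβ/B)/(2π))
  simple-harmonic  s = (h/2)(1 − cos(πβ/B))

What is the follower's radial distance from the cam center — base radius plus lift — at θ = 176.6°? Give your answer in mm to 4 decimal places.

seg 1 [0°–80.6°] uniform, h=15: full span → s += 15 → s = 15.0000
seg 2 [80.6°–105.4°] simple-harmonic, h=-6: full span → s += -6 → s = 9.0000
seg 3 [105.4°–164.2°] dwell: s stays 9.0000
seg 4 [164.2°–184.3°] cycloidal, h=5: θ=176.6° here. β=12.4, B=20.1. 5·(0.6169 − sin(2π·0.6169)/(2π)) = 3.6180 → s = 12.6180
radial distance = base radius + s = 35 + 12.6180 = 47.6180

47.6180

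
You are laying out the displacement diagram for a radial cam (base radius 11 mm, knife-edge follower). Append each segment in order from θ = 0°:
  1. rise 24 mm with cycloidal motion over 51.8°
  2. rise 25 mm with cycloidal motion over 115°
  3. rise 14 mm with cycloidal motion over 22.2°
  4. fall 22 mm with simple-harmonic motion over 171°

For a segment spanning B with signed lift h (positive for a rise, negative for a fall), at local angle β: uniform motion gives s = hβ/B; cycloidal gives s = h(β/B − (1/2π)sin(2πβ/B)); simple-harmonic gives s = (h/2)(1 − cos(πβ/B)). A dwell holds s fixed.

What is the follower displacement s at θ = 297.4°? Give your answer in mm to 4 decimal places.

seg 1 [0°–51.8°] cycloidal, h=24: full span → s += 24 → s = 24.0000
seg 2 [51.8°–166.8°] cycloidal, h=25: full span → s += 25 → s = 49.0000
seg 3 [166.8°–189°] cycloidal, h=14: full span → s += 14 → s = 63.0000
seg 4 [189°–360°] simple-harmonic, h=-22: θ=297.4° here. β=108.4, B=171. -22/2·(1 − cos(π·0.6339)) = -15.4926 → s = 47.5074

47.5074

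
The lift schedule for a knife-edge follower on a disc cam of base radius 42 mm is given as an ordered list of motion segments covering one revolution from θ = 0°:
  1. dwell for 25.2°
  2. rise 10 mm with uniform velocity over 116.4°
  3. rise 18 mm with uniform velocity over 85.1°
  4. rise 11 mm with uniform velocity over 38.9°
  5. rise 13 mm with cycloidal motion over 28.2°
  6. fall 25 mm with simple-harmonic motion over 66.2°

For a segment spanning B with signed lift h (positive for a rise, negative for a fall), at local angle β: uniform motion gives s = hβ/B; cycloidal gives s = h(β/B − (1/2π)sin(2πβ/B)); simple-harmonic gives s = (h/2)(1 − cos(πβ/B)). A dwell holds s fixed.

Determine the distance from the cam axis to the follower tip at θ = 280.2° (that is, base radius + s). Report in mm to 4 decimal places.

seg 1 [0°–25.2°] dwell: s stays 0.0000
seg 2 [25.2°–141.6°] uniform, h=10: full span → s += 10 → s = 10.0000
seg 3 [141.6°–226.7°] uniform, h=18: full span → s += 18 → s = 28.0000
seg 4 [226.7°–265.6°] uniform, h=11: full span → s += 11 → s = 39.0000
seg 5 [265.6°–293.8°] cycloidal, h=13: θ=280.2° here. β=14.6, B=28.2. 13·(0.5177 − sin(2π·0.5177)/(2π)) = 6.9605 → s = 45.9605
radial distance = base radius + s = 42 + 45.9605 = 87.9605

87.9605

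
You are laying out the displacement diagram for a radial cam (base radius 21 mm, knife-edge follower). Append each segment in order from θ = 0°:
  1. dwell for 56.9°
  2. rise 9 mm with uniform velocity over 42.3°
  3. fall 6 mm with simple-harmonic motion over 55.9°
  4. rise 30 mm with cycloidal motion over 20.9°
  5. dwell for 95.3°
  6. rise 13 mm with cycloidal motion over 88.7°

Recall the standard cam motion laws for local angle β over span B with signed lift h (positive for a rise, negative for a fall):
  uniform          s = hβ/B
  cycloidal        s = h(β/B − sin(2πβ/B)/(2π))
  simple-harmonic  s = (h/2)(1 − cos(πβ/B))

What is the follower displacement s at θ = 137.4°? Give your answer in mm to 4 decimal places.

seg 1 [0°–56.9°] dwell: s stays 0.0000
seg 2 [56.9°–99.2°] uniform, h=9: full span → s += 9 → s = 9.0000
seg 3 [99.2°–155.1°] simple-harmonic, h=-6: θ=137.4° here. β=38.2, B=55.9. -6/2·(1 − cos(π·0.6834)) = -4.6342 → s = 4.3658

4.3658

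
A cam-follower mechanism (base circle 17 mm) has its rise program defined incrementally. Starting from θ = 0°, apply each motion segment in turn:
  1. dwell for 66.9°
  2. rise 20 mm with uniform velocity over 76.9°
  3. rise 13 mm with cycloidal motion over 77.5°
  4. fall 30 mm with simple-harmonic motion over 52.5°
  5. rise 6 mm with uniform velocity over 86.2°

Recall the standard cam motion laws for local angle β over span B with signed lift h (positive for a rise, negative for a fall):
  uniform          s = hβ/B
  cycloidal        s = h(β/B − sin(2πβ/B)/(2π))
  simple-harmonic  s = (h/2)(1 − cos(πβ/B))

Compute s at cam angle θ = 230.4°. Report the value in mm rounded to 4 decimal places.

seg 1 [0°–66.9°] dwell: s stays 0.0000
seg 2 [66.9°–143.8°] uniform, h=20: full span → s += 20 → s = 20.0000
seg 3 [143.8°–221.3°] cycloidal, h=13: full span → s += 13 → s = 33.0000
seg 4 [221.3°–273.8°] simple-harmonic, h=-30: θ=230.4° here. β=9.1, B=52.5. -30/2·(1 − cos(π·0.1733)) = -2.1695 → s = 30.8305

30.8305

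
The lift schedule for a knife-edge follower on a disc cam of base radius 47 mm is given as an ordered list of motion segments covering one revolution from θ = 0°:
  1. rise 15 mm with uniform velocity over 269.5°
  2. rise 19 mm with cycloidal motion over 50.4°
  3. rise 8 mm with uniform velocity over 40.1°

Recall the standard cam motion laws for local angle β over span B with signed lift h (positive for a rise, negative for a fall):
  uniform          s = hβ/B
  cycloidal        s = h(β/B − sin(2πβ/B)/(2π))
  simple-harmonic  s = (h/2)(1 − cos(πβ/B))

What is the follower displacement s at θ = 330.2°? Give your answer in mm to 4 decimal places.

seg 1 [0°–269.5°] uniform, h=15: full span → s += 15 → s = 15.0000
seg 2 [269.5°–319.9°] cycloidal, h=19: full span → s += 19 → s = 34.0000
seg 3 [319.9°–360°] uniform, h=8: θ=330.2° here. β=10.3, B=40.1. 8·10.3/40.1 = 2.0549 → s = 36.0549

36.0549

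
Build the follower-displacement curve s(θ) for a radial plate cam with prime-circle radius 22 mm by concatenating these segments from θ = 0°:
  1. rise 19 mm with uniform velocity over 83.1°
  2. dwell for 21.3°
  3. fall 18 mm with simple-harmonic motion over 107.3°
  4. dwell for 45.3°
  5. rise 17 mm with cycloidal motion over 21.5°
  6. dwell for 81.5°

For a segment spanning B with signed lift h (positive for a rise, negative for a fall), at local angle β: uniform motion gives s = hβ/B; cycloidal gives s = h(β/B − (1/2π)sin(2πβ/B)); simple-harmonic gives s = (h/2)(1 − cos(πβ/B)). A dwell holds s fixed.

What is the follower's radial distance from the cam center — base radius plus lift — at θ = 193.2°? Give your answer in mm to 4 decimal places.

seg 1 [0°–83.1°] uniform, h=19: full span → s += 19 → s = 19.0000
seg 2 [83.1°–104.4°] dwell: s stays 19.0000
seg 3 [104.4°–211.7°] simple-harmonic, h=-18: θ=193.2° here. β=88.8, B=107.3. -18/2·(1 − cos(π·0.8276)) = -16.7117 → s = 2.2883
radial distance = base radius + s = 22 + 2.2883 = 24.2883

24.2883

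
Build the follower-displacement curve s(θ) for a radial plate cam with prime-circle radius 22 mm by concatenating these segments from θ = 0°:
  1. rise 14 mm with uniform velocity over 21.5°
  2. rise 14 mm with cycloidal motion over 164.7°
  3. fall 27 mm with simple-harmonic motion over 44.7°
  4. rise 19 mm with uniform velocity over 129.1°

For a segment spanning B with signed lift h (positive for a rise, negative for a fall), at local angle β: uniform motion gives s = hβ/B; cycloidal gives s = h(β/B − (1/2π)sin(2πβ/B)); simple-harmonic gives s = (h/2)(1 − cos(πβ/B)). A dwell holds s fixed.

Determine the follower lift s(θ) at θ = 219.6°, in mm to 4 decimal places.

seg 1 [0°–21.5°] uniform, h=14: full span → s += 14 → s = 14.0000
seg 2 [21.5°–186.2°] cycloidal, h=14: full span → s += 14 → s = 28.0000
seg 3 [186.2°–230.9°] simple-harmonic, h=-27: θ=219.6° here. β=33.4, B=44.7. -27/2·(1 − cos(π·0.7472)) = -22.9617 → s = 5.0383

5.0383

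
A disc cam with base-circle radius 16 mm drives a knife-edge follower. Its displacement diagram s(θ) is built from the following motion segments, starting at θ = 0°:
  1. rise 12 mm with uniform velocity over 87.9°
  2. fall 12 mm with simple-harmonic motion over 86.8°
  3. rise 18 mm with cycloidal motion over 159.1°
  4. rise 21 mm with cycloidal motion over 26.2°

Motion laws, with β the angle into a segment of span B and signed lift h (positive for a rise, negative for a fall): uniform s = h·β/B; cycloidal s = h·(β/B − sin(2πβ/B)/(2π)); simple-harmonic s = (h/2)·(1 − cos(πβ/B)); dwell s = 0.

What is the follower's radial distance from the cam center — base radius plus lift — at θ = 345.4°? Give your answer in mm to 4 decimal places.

seg 1 [0°–87.9°] uniform, h=12: full span → s += 12 → s = 12.0000
seg 2 [87.9°–174.7°] simple-harmonic, h=-12: full span → s += -12 → s = 0.0000
seg 3 [174.7°–333.8°] cycloidal, h=18: full span → s += 18 → s = 18.0000
seg 4 [333.8°–360°] cycloidal, h=21: θ=345.4° here. β=11.6, B=26.2. 21·(0.4427 − sin(2π·0.4427)/(2π)) = 8.1212 → s = 26.1212
radial distance = base radius + s = 16 + 26.1212 = 42.1212

42.1212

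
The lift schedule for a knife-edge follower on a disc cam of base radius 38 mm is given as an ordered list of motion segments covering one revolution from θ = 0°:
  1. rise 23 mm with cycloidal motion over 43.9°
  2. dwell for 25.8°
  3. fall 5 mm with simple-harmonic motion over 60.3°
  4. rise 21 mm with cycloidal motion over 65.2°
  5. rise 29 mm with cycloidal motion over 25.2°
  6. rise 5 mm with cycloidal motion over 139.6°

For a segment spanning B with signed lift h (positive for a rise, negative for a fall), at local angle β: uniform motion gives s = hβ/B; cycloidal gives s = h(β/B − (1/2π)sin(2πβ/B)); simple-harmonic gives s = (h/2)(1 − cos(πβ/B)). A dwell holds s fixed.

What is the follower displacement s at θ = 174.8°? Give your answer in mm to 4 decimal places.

seg 1 [0°–43.9°] cycloidal, h=23: full span → s += 23 → s = 23.0000
seg 2 [43.9°–69.7°] dwell: s stays 23.0000
seg 3 [69.7°–130°] simple-harmonic, h=-5: full span → s += -5 → s = 18.0000
seg 4 [130°–195.2°] cycloidal, h=21: θ=174.8° here. β=44.8, B=65.2. 21·(0.6871 − sin(2π·0.6871)/(2π)) = 17.5142 → s = 35.5142

35.5142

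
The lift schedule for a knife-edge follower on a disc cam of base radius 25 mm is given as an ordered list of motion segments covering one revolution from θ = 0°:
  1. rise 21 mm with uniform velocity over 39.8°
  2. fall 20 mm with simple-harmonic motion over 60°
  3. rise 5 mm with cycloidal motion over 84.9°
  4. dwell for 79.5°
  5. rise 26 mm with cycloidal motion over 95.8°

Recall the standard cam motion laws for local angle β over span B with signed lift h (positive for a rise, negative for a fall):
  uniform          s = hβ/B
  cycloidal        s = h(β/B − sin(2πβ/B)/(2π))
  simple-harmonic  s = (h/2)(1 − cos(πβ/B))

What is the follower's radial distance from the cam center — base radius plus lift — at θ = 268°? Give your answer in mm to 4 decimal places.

seg 1 [0°–39.8°] uniform, h=21: full span → s += 21 → s = 21.0000
seg 2 [39.8°–99.8°] simple-harmonic, h=-20: full span → s += -20 → s = 1.0000
seg 3 [99.8°–184.7°] cycloidal, h=5: full span → s += 5 → s = 6.0000
seg 4 [184.7°–264.2°] dwell: s stays 6.0000
seg 5 [264.2°–360°] cycloidal, h=26: θ=268° here. β=3.8, B=95.8. 26·(0.0397 − sin(2π·0.0397)/(2π)) = 0.0106 → s = 6.0106
radial distance = base radius + s = 25 + 6.0106 = 31.0106

31.0106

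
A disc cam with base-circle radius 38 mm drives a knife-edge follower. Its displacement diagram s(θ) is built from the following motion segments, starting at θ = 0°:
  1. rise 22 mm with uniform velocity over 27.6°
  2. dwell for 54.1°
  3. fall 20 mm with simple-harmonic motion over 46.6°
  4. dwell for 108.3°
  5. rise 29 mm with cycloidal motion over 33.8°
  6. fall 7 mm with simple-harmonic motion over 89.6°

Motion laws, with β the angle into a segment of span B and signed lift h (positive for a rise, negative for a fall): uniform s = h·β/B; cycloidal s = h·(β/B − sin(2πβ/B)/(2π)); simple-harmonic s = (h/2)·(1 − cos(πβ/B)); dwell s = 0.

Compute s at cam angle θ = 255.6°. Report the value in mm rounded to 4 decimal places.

seg 1 [0°–27.6°] uniform, h=22: full span → s += 22 → s = 22.0000
seg 2 [27.6°–81.7°] dwell: s stays 22.0000
seg 3 [81.7°–128.3°] simple-harmonic, h=-20: full span → s += -20 → s = 2.0000
seg 4 [128.3°–236.6°] dwell: s stays 2.0000
seg 5 [236.6°–270.4°] cycloidal, h=29: θ=255.6° here. β=19, B=33.8. 29·(0.5621 − sin(2π·0.5621)/(2π)) = 18.0581 → s = 20.0581

20.0581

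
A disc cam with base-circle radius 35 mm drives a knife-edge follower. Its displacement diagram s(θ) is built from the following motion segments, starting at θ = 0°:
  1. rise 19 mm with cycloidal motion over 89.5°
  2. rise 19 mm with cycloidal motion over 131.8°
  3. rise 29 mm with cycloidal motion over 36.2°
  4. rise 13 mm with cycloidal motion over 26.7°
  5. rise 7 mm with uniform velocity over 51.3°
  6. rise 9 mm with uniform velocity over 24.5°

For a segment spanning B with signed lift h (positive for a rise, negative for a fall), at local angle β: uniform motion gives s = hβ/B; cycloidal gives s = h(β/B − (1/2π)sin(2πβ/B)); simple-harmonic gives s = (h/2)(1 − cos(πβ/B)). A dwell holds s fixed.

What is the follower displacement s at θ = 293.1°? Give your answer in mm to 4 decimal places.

seg 1 [0°–89.5°] cycloidal, h=19: full span → s += 19 → s = 19.0000
seg 2 [89.5°–221.3°] cycloidal, h=19: full span → s += 19 → s = 38.0000
seg 3 [221.3°–257.5°] cycloidal, h=29: full span → s += 29 → s = 67.0000
seg 4 [257.5°–284.2°] cycloidal, h=13: full span → s += 13 → s = 80.0000
seg 5 [284.2°–335.5°] uniform, h=7: θ=293.1° here. β=8.9, B=51.3. 7·8.9/51.3 = 1.2144 → s = 81.2144

81.2144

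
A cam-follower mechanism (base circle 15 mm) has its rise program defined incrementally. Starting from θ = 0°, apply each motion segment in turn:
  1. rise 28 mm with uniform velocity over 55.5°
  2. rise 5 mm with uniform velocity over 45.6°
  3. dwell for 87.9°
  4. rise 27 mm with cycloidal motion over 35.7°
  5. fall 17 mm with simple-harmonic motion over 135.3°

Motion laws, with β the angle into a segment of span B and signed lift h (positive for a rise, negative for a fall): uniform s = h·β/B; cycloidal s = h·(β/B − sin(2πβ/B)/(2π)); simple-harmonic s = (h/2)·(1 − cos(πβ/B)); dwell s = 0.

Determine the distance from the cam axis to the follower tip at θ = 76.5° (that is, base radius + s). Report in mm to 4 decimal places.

seg 1 [0°–55.5°] uniform, h=28: full span → s += 28 → s = 28.0000
seg 2 [55.5°–101.1°] uniform, h=5: θ=76.5° here. β=21, B=45.6. 5·21/45.6 = 2.3026 → s = 30.3026
radial distance = base radius + s = 15 + 30.3026 = 45.3026

45.3026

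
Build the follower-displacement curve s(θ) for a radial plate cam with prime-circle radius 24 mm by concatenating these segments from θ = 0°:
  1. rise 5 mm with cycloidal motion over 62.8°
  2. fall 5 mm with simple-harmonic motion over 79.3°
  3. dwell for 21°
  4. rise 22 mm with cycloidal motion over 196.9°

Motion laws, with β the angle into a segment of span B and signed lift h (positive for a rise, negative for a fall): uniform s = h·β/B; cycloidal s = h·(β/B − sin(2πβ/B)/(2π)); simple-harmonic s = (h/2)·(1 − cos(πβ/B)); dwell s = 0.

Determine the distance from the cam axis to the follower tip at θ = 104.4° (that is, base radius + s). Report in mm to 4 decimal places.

seg 1 [0°–62.8°] cycloidal, h=5: full span → s += 5 → s = 5.0000
seg 2 [62.8°–142.1°] simple-harmonic, h=-5: θ=104.4° here. β=41.6, B=79.3. -5/2·(1 − cos(π·0.5246)) = -2.6929 → s = 2.3071
radial distance = base radius + s = 24 + 2.3071 = 26.3071

26.3071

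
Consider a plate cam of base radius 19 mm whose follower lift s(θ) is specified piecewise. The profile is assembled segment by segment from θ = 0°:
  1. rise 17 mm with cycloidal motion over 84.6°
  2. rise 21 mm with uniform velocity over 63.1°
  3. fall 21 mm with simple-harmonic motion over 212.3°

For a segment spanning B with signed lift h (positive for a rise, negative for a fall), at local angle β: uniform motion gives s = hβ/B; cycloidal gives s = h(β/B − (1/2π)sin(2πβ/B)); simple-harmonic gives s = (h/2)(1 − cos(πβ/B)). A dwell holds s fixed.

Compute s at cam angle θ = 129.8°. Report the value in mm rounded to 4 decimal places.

seg 1 [0°–84.6°] cycloidal, h=17: full span → s += 17 → s = 17.0000
seg 2 [84.6°–147.7°] uniform, h=21: θ=129.8° here. β=45.2, B=63.1. 21·45.2/63.1 = 15.0428 → s = 32.0428

32.0428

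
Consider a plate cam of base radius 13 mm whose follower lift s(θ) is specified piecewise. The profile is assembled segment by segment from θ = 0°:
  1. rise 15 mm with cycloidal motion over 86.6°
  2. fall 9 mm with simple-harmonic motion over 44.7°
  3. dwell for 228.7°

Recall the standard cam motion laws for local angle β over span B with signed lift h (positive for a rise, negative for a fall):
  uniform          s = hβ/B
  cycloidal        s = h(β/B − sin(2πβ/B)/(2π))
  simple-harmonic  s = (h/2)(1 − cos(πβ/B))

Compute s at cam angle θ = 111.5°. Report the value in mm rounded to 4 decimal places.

seg 1 [0°–86.6°] cycloidal, h=15: full span → s += 15 → s = 15.0000
seg 2 [86.6°–131.3°] simple-harmonic, h=-9: θ=111.5° here. β=24.9, B=44.7. -9/2·(1 − cos(π·0.5570)) = -5.3022 → s = 9.6978

9.6978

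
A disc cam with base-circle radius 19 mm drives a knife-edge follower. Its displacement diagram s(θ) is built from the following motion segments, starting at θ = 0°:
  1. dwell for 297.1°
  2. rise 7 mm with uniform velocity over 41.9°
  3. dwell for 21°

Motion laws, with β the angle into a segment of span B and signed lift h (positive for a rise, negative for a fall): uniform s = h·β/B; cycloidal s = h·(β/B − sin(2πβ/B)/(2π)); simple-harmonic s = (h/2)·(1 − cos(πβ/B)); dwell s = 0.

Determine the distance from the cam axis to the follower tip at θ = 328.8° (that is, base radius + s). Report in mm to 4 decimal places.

seg 1 [0°–297.1°] dwell: s stays 0.0000
seg 2 [297.1°–339°] uniform, h=7: θ=328.8° here. β=31.7, B=41.9. 7·31.7/41.9 = 5.2959 → s = 5.2959
radial distance = base radius + s = 19 + 5.2959 = 24.2959

24.2959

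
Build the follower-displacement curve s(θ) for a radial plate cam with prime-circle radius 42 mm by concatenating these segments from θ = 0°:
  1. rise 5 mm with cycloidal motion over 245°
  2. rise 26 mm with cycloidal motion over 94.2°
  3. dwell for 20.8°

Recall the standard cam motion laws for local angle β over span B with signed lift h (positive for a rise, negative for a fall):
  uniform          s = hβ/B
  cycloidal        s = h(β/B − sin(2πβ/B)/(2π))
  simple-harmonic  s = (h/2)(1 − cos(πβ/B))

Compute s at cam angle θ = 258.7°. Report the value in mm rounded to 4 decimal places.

seg 1 [0°–245°] cycloidal, h=5: full span → s += 5 → s = 5.0000
seg 2 [245°–339.2°] cycloidal, h=26: θ=258.7° here. β=13.7, B=94.2. 26·(0.1454 − sin(2π·0.1454)/(2π)) = 0.5047 → s = 5.5047

5.5047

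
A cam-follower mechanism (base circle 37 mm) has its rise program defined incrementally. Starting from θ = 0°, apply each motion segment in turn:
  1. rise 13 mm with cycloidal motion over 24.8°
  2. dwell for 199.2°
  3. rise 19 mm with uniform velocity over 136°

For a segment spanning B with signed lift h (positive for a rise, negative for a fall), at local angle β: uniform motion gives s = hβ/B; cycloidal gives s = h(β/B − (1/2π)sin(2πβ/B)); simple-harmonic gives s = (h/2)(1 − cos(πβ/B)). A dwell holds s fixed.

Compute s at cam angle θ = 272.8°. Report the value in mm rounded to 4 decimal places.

seg 1 [0°–24.8°] cycloidal, h=13: full span → s += 13 → s = 13.0000
seg 2 [24.8°–224°] dwell: s stays 13.0000
seg 3 [224°–360°] uniform, h=19: θ=272.8° here. β=48.8, B=136. 19·48.8/136 = 6.8176 → s = 19.8176

19.8176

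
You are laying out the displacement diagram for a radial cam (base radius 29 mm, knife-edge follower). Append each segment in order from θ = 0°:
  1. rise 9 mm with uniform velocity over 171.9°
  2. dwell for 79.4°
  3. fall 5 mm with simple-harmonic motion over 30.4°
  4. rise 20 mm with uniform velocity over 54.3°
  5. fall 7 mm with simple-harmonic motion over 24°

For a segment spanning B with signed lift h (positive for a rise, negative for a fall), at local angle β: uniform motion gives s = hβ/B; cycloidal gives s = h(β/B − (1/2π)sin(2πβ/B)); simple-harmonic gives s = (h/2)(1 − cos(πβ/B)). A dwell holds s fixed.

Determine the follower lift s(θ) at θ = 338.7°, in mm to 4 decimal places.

seg 1 [0°–171.9°] uniform, h=9: full span → s += 9 → s = 9.0000
seg 2 [171.9°–251.3°] dwell: s stays 9.0000
seg 3 [251.3°–281.7°] simple-harmonic, h=-5: full span → s += -5 → s = 4.0000
seg 4 [281.7°–336°] uniform, h=20: full span → s += 20 → s = 24.0000
seg 5 [336°–360°] simple-harmonic, h=-7: θ=338.7° here. β=2.7, B=24. -7/2·(1 − cos(π·0.1125)) = -0.2163 → s = 23.7837

23.7837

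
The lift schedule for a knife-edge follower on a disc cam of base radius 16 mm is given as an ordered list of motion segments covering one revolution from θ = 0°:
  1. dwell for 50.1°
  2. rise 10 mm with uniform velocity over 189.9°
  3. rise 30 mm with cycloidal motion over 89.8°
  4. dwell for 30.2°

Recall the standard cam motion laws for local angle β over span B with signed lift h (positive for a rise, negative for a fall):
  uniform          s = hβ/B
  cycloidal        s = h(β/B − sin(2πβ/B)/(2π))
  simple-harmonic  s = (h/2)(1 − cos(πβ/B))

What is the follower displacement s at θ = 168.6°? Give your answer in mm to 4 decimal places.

seg 1 [0°–50.1°] dwell: s stays 0.0000
seg 2 [50.1°–240°] uniform, h=10: θ=168.6° here. β=118.5, B=189.9. 10·118.5/189.9 = 6.2401 → s = 6.2401

6.2401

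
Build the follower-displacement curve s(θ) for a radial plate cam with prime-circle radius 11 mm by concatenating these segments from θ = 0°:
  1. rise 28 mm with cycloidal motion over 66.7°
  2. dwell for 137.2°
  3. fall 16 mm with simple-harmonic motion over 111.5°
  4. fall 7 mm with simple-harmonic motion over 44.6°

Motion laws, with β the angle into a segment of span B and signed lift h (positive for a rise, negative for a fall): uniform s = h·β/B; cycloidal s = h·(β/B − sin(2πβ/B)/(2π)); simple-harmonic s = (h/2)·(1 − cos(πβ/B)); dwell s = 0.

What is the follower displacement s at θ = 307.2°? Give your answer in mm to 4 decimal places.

seg 1 [0°–66.7°] cycloidal, h=28: full span → s += 28 → s = 28.0000
seg 2 [66.7°–203.9°] dwell: s stays 28.0000
seg 3 [203.9°–315.4°] simple-harmonic, h=-16: θ=307.2° here. β=103.3, B=111.5. -16/2·(1 − cos(π·0.9265)) = -15.7874 → s = 12.2126

12.2126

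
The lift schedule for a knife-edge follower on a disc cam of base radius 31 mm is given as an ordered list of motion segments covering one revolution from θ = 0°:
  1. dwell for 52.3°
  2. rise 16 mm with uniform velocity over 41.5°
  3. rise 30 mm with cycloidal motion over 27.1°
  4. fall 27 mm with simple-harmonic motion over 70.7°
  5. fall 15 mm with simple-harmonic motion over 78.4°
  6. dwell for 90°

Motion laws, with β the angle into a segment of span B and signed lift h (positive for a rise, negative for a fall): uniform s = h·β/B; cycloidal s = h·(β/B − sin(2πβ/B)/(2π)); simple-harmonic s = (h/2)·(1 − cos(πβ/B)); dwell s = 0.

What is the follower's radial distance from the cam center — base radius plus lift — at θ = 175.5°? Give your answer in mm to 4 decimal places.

seg 1 [0°–52.3°] dwell: s stays 0.0000
seg 2 [52.3°–93.8°] uniform, h=16: full span → s += 16 → s = 16.0000
seg 3 [93.8°–120.9°] cycloidal, h=30: full span → s += 30 → s = 46.0000
seg 4 [120.9°–191.6°] simple-harmonic, h=-27: θ=175.5° here. β=54.6, B=70.7. -27/2·(1 − cos(π·0.7723)) = -23.6901 → s = 22.3099
radial distance = base radius + s = 31 + 22.3099 = 53.3099

53.3099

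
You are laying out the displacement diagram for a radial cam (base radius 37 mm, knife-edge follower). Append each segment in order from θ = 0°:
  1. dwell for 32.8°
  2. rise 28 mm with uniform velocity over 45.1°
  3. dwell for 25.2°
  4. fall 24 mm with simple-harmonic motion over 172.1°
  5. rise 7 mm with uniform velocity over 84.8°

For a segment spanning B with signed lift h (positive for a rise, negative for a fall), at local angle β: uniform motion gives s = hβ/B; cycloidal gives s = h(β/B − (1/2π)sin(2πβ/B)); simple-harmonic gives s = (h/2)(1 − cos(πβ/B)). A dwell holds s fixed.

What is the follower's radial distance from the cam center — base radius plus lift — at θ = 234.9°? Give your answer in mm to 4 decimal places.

seg 1 [0°–32.8°] dwell: s stays 0.0000
seg 2 [32.8°–77.9°] uniform, h=28: full span → s += 28 → s = 28.0000
seg 3 [77.9°–103.1°] dwell: s stays 28.0000
seg 4 [103.1°–275.2°] simple-harmonic, h=-24: θ=234.9° here. β=131.8, B=172.1. -24/2·(1 − cos(π·0.7658)) = -20.8967 → s = 7.1033
radial distance = base radius + s = 37 + 7.1033 = 44.1033

44.1033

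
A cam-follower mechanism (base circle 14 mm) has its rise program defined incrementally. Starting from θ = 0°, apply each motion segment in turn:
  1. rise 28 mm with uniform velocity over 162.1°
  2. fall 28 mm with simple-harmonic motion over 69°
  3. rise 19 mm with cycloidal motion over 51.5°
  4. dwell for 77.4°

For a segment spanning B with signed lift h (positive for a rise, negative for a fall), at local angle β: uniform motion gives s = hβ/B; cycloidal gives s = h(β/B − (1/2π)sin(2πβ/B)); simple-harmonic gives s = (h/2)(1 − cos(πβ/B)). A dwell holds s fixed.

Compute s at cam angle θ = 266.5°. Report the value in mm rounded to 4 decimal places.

seg 1 [0°–162.1°] uniform, h=28: full span → s += 28 → s = 28.0000
seg 2 [162.1°–231.1°] simple-harmonic, h=-28: full span → s += -28 → s = 0.0000
seg 3 [231.1°–282.6°] cycloidal, h=19: θ=266.5° here. β=35.4, B=51.5. 19·(0.6874 − sin(2π·0.6874)/(2π)) = 15.8531 → s = 15.8531

15.8531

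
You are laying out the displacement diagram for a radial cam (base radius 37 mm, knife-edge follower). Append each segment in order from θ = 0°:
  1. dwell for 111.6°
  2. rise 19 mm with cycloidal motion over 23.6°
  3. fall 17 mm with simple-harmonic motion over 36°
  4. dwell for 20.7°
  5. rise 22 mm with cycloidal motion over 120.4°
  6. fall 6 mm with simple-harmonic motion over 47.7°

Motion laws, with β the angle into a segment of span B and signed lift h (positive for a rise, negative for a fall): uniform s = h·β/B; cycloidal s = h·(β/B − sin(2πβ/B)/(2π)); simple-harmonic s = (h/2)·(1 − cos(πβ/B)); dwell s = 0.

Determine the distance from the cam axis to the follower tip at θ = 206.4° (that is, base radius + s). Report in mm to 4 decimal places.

seg 1 [0°–111.6°] dwell: s stays 0.0000
seg 2 [111.6°–135.2°] cycloidal, h=19: full span → s += 19 → s = 19.0000
seg 3 [135.2°–171.2°] simple-harmonic, h=-17: full span → s += -17 → s = 2.0000
seg 4 [171.2°–191.9°] dwell: s stays 2.0000
seg 5 [191.9°–312.3°] cycloidal, h=22: θ=206.4° here. β=14.5, B=120.4. 22·(0.1204 − sin(2π·0.1204)/(2π)) = 0.2457 → s = 2.2457
radial distance = base radius + s = 37 + 2.2457 = 39.2457

39.2457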